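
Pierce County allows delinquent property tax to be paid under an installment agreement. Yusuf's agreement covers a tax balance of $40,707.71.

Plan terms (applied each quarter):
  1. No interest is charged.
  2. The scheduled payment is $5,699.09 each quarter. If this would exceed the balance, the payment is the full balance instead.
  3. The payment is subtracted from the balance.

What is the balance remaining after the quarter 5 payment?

Quarter 1: $40,707.71 − $5,699.09 → $35,008.62
Quarter 2: $35,008.62 − $5,699.09 → $29,309.53
Quarter 3: $29,309.53 − $5,699.09 → $23,610.44
Quarter 4: $23,610.44 − $5,699.09 → $17,911.35
Quarter 5: $17,911.35 − $5,699.09 → $12,212.26

$12,212.26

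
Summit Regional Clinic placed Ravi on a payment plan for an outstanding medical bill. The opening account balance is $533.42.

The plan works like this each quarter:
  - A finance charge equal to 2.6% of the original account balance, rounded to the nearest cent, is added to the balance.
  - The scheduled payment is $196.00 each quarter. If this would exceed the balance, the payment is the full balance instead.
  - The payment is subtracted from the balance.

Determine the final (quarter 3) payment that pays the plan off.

Quarter 1: opening $533.42; interest $13.87 → $547.29; payment $196.00; balance $351.29
Quarter 2: opening $351.29; interest $13.87 → $365.16; payment $196.00; balance $169.16
Quarter 3: opening $169.16; interest $13.87 → $183.03; payment $183.03; balance $0.00

$183.03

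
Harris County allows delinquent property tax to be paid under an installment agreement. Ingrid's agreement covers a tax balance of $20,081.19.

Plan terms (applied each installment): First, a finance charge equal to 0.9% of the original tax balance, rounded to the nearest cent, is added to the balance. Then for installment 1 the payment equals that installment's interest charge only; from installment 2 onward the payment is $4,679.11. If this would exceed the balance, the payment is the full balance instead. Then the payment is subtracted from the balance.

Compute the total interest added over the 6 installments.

Installment 1: $20,081.19 +$180.73 interest = $20,261.92; pay $180.73 → $20,081.19
Installment 2: $20,081.19 +$180.73 interest = $20,261.92; pay $4,679.11 → $15,582.81
Installment 3: $15,582.81 +$180.73 interest = $15,763.54; pay $4,679.11 → $11,084.43
Installment 4: $11,084.43 +$180.73 interest = $11,265.16; pay $4,679.11 → $6,586.05
Installment 5: $6,586.05 +$180.73 interest = $6,766.78; pay $4,679.11 → $2,087.67
Installment 6: $2,087.67 +$180.73 interest = $2,268.40; pay $2,268.40 → $0.00
Total interest: $180.73 + $180.73 + $180.73 + $180.73 + $180.73 + $180.73 = $1,084.38

$1,084.38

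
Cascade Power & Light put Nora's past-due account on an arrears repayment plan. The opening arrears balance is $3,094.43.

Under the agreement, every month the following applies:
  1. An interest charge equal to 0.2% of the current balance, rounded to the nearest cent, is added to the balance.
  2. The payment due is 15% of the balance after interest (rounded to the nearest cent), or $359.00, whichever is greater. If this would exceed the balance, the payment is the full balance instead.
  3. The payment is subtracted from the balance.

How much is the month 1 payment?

Month 1: $3,094.43 +$6.19 interest = $3,100.62; pay $465.09 → $2,635.53

$465.09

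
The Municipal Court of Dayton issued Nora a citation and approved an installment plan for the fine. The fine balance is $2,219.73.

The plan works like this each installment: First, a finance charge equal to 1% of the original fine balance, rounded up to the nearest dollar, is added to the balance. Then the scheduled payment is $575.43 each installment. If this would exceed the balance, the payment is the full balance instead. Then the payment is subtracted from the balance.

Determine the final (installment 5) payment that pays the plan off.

$33.01

Installment 1: $2,219.73 +$23.00 interest = $2,242.73; pay $575.43 → $1,667.30
Installment 2: $1,667.30 +$23.00 interest = $1,690.30; pay $575.43 → $1,114.87
Installment 3: $1,114.87 +$23.00 interest = $1,137.87; pay $575.43 → $562.44
Installment 4: $562.44 +$23.00 interest = $585.44; pay $575.43 → $10.01
Installment 5: $10.01 +$23.00 interest = $33.01; pay $33.01 → $0.00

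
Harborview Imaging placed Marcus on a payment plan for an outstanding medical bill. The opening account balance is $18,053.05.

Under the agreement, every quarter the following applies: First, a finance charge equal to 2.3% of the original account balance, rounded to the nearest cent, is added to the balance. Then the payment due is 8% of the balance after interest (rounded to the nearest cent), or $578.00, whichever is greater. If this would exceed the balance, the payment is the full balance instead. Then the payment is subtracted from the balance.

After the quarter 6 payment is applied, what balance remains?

$12,826.23

Quarter 1: opening $18,053.05; interest $415.22 → $18,468.27; payment $1,477.46; balance $16,990.81
Quarter 2: opening $16,990.81; interest $415.22 → $17,406.03; payment $1,392.48; balance $16,013.55
Quarter 3: opening $16,013.55; interest $415.22 → $16,428.77; payment $1,314.30; balance $15,114.47
Quarter 4: opening $15,114.47; interest $415.22 → $15,529.69; payment $1,242.38; balance $14,287.31
Quarter 5: opening $14,287.31; interest $415.22 → $14,702.53; payment $1,176.20; balance $13,526.33
Quarter 6: opening $13,526.33; interest $415.22 → $13,941.55; payment $1,115.32; balance $12,826.23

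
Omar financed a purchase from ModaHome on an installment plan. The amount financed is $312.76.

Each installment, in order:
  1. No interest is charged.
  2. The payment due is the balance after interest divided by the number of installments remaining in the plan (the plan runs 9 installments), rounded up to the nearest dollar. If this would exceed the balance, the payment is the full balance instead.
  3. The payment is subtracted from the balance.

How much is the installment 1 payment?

$35.00

Installment 1: $312.76 − $35.00 → $277.76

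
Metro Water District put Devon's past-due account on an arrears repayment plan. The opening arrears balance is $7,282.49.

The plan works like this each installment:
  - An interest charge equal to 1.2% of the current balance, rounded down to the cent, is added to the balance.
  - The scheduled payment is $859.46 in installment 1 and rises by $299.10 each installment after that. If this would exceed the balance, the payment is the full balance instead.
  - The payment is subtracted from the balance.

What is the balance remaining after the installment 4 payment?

$2,329.14

Installment 1: opening $7,282.49; interest $87.38 → $7,369.87; payment $859.46; balance $6,510.41
Installment 2: opening $6,510.41; interest $78.12 → $6,588.53; payment $1,158.56; balance $5,429.97
Installment 3: opening $5,429.97; interest $65.15 → $5,495.12; payment $1,457.66; balance $4,037.46
Installment 4: opening $4,037.46; interest $48.44 → $4,085.90; payment $1,756.76; balance $2,329.14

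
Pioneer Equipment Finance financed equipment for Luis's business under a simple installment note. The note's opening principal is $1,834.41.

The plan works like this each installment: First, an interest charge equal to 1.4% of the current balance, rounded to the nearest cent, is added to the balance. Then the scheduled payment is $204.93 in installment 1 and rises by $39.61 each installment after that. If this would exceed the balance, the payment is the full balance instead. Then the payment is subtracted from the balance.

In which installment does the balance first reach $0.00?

Installment 1: $1,834.41 +$25.68 interest = $1,860.09; pay $204.93 → $1,655.16
Installment 2: $1,655.16 +$23.17 interest = $1,678.33; pay $244.54 → $1,433.79
Installment 3: $1,433.79 +$20.07 interest = $1,453.86; pay $284.15 → $1,169.71
Installment 4: $1,169.71 +$16.38 interest = $1,186.09; pay $323.76 → $862.33
Installment 5: $862.33 +$12.07 interest = $874.40; pay $363.37 → $511.03
Installment 6: $511.03 +$7.15 interest = $518.18; pay $402.98 → $115.20
Installment 7: $115.20 +$1.61 interest = $116.81; pay $116.81 → $0.00
Balance reaches $0.00 in installment 7.

7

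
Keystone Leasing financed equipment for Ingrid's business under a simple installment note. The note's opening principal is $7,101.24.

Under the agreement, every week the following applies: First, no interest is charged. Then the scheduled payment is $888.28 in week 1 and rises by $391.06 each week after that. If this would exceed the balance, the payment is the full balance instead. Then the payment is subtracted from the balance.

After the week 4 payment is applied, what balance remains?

$1,201.76

Week 1: opening $7,101.24; payment $888.28; balance $6,212.96
Week 2: opening $6,212.96; payment $1,279.34; balance $4,933.62
Week 3: opening $4,933.62; payment $1,670.40; balance $3,263.22
Week 4: opening $3,263.22; payment $2,061.46; balance $1,201.76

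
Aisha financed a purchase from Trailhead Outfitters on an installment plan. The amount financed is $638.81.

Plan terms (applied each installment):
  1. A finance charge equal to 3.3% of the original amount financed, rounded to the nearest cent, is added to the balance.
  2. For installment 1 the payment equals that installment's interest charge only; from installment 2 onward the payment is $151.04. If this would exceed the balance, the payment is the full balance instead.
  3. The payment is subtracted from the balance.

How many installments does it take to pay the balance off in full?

# | Opening | Interest | Payment | End bal
1 | $638.81 | $21.08 | $21.08 | $638.81
2 | $638.81 | $21.08 | $151.04 | $508.85
3 | $508.85 | $21.08 | $151.04 | $378.89
4 | $378.89 | $21.08 | $151.04 | $248.93
5 | $248.93 | $21.08 | $151.04 | $118.97
6 | $118.97 | $21.08 | $140.05 | $0.00
Balance reaches $0.00 in installment 6.

6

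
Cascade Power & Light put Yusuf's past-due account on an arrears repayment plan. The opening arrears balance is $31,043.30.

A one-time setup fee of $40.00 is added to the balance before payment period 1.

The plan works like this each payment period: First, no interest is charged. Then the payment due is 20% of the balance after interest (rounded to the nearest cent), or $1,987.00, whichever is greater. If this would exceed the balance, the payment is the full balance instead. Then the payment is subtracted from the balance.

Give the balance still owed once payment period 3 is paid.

$15,914.65

Payment period 1: opening $31,083.30; payment $6,216.66; balance $24,866.64
Payment period 2: opening $24,866.64; payment $4,973.33; balance $19,893.31
Payment period 3: opening $19,893.31; payment $3,978.66; balance $15,914.65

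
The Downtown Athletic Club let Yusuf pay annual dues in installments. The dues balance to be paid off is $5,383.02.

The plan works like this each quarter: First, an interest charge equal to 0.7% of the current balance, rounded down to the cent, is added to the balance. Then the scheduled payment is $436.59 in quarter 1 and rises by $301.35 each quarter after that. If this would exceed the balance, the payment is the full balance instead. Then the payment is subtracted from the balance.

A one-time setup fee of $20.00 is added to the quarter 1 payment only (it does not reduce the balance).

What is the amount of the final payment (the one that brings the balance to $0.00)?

# | Opening | Interest | Payment | Fee | End bal
1 | $5,383.02 | $37.68 | $436.59 | $20.00 | $4,984.11
2 | $4,984.11 | $34.88 | $737.94 | — | $4,281.05
3 | $4,281.05 | $29.96 | $1,039.29 | — | $3,271.72
4 | $3,271.72 | $22.90 | $1,340.64 | — | $1,953.98
5 | $1,953.98 | $13.67 | $1,641.99 | — | $325.66
6 | $325.66 | $2.27 | $327.93 | — | $0.00

$327.93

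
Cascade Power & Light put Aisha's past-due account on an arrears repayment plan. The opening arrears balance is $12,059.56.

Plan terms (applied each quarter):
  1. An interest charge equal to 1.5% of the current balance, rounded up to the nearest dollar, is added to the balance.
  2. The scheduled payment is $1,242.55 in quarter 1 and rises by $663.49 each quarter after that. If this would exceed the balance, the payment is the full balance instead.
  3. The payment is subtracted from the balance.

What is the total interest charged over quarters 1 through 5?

$644.00

# | Opening | Interest | Payment | End bal
1 | $12,059.56 | $181.00 | $1,242.55 | $10,998.01
2 | $10,998.01 | $165.00 | $1,906.04 | $9,256.97
3 | $9,256.97 | $139.00 | $2,569.53 | $6,826.44
4 | $6,826.44 | $103.00 | $3,233.02 | $3,696.42
5 | $3,696.42 | $56.00 | $3,752.42 | $0.00
Total interest: $181.00 + $165.00 + $139.00 + $103.00 + $56.00 = $644.00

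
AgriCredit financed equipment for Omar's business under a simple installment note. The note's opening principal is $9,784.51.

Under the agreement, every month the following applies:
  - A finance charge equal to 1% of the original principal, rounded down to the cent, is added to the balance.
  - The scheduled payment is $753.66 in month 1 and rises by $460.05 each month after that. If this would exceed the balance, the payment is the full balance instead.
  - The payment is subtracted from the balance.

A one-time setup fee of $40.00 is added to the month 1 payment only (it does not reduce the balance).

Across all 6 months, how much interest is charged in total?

Month 1: opening $9,784.51; interest $97.84 → $9,882.35; payment $753.66 (+ $40.00 fee); balance $9,128.69
Month 2: opening $9,128.69; interest $97.84 → $9,226.53; payment $1,213.71; balance $8,012.82
Month 3: opening $8,012.82; interest $97.84 → $8,110.66; payment $1,673.76; balance $6,436.90
Month 4: opening $6,436.90; interest $97.84 → $6,534.74; payment $2,133.81; balance $4,400.93
Month 5: opening $4,400.93; interest $97.84 → $4,498.77; payment $2,593.86; balance $1,904.91
Month 6: opening $1,904.91; interest $97.84 → $2,002.75; payment $2,002.75; balance $0.00
Total interest: $97.84 + $97.84 + $97.84 + $97.84 + $97.84 + $97.84 = $587.04

$587.04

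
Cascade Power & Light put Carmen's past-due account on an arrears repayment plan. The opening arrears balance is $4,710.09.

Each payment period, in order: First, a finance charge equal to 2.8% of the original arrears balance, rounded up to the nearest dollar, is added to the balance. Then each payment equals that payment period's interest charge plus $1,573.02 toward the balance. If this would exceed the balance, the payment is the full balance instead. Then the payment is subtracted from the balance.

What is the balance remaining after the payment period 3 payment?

Payment period 1: $4,710.09 +$132.00 interest = $4,842.09; pay $1,705.02 → $3,137.07
Payment period 2: $3,137.07 +$132.00 interest = $3,269.07; pay $1,705.02 → $1,564.05
Payment period 3: $1,564.05 +$132.00 interest = $1,696.05; pay $1,696.05 → $0.00

$0.00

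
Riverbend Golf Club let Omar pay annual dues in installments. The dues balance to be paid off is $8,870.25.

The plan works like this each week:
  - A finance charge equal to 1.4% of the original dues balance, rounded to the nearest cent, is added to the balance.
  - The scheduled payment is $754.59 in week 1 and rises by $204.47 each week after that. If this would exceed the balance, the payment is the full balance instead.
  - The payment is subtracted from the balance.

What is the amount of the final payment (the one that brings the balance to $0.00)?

Week 1: opening $8,870.25; interest $124.18 → $8,994.43; payment $754.59; balance $8,239.84
Week 2: opening $8,239.84; interest $124.18 → $8,364.02; payment $959.06; balance $7,404.96
Week 3: opening $7,404.96; interest $124.18 → $7,529.14; payment $1,163.53; balance $6,365.61
Week 4: opening $6,365.61; interest $124.18 → $6,489.79; payment $1,368.00; balance $5,121.79
Week 5: opening $5,121.79; interest $124.18 → $5,245.97; payment $1,572.47; balance $3,673.50
Week 6: opening $3,673.50; interest $124.18 → $3,797.68; payment $1,776.94; balance $2,020.74
Week 7: opening $2,020.74; interest $124.18 → $2,144.92; payment $1,981.41; balance $163.51
Week 8: opening $163.51; interest $124.18 → $287.69; payment $287.69; balance $0.00

$287.69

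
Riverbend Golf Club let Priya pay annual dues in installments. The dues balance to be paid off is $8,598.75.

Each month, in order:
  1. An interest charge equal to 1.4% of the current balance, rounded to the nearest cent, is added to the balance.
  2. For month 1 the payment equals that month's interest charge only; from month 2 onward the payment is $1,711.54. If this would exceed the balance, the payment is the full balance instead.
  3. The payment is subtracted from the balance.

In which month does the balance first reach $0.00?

7

Month 1: opening $8,598.75; interest $120.38 → $8,719.13; payment $120.38; balance $8,598.75
Month 2: opening $8,598.75; interest $120.38 → $8,719.13; payment $1,711.54; balance $7,007.59
Month 3: opening $7,007.59; interest $98.11 → $7,105.70; payment $1,711.54; balance $5,394.16
Month 4: opening $5,394.16; interest $75.52 → $5,469.68; payment $1,711.54; balance $3,758.14
Month 5: opening $3,758.14; interest $52.61 → $3,810.75; payment $1,711.54; balance $2,099.21
Month 6: opening $2,099.21; interest $29.39 → $2,128.60; payment $1,711.54; balance $417.06
Month 7: opening $417.06; interest $5.84 → $422.90; payment $422.90; balance $0.00
Balance reaches $0.00 in month 7.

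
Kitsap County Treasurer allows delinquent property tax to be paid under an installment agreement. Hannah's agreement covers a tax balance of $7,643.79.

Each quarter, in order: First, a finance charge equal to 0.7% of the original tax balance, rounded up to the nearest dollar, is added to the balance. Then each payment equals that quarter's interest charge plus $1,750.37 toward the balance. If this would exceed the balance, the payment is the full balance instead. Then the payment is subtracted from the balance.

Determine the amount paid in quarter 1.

Quarter 1: $7,643.79 +$54.00 interest = $7,697.79; pay $1,804.37 → $5,893.42

$1,804.37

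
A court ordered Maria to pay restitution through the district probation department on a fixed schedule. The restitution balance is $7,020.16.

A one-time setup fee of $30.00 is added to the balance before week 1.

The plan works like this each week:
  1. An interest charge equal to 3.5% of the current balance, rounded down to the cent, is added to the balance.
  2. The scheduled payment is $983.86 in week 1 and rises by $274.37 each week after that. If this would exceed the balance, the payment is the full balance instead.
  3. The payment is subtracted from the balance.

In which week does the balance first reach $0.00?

Week 1: opening $7,050.16; interest $246.75 → $7,296.91; payment $983.86; balance $6,313.05
Week 2: opening $6,313.05; interest $220.95 → $6,534.00; payment $1,258.23; balance $5,275.77
Week 3: opening $5,275.77; interest $184.65 → $5,460.42; payment $1,532.60; balance $3,927.82
Week 4: opening $3,927.82; interest $137.47 → $4,065.29; payment $1,806.97; balance $2,258.32
Week 5: opening $2,258.32; interest $79.04 → $2,337.36; payment $2,081.34; balance $256.02
Week 6: opening $256.02; interest $8.96 → $264.98; payment $264.98; balance $0.00
Balance reaches $0.00 in week 6.

6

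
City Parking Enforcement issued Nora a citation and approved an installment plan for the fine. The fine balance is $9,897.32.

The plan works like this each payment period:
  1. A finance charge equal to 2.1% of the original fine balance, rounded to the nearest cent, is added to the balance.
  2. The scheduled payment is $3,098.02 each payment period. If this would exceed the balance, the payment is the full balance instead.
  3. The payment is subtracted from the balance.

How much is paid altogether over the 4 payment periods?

# | Opening | Interest | Payment | End bal
1 | $9,897.32 | $207.84 | $3,098.02 | $7,007.14
2 | $7,007.14 | $207.84 | $3,098.02 | $4,116.96
3 | $4,116.96 | $207.84 | $3,098.02 | $1,226.78
4 | $1,226.78 | $207.84 | $1,434.62 | $0.00
Total paid: $10,728.68

$10,728.68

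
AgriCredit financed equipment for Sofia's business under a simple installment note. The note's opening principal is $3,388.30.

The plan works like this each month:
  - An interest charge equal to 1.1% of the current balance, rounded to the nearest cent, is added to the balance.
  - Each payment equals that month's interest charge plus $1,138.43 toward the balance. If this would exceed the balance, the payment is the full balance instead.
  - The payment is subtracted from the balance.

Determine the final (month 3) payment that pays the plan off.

$1,123.67

Month 1: opening $3,388.30; interest $37.27 → $3,425.57; payment $1,175.70; balance $2,249.87
Month 2: opening $2,249.87; interest $24.75 → $2,274.62; payment $1,163.18; balance $1,111.44
Month 3: opening $1,111.44; interest $12.23 → $1,123.67; payment $1,123.67; balance $0.00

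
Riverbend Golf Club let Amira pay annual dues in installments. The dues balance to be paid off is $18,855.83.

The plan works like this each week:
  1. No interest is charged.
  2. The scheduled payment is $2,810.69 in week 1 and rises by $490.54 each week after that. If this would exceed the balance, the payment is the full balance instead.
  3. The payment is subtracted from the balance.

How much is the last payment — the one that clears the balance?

$4,669.83

# | Opening | Payment | End bal
1 | $18,855.83 | $2,810.69 | $16,045.14
2 | $16,045.14 | $3,301.23 | $12,743.91
3 | $12,743.91 | $3,791.77 | $8,952.14
4 | $8,952.14 | $4,282.31 | $4,669.83
5 | $4,669.83 | $4,669.83 | $0.00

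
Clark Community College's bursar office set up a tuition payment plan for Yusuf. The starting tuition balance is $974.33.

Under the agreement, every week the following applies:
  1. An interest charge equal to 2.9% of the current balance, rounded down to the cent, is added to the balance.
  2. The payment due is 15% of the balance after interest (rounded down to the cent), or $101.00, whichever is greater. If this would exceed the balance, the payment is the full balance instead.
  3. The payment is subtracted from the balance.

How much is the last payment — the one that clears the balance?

Week 1: opening $974.33; interest $28.25 → $1,002.58; payment $150.38; balance $852.20
Week 2: opening $852.20; interest $24.71 → $876.91; payment $131.53; balance $745.38
Week 3: opening $745.38; interest $21.61 → $766.99; payment $115.04; balance $651.95
Week 4: opening $651.95; interest $18.90 → $670.85; payment $101.00; balance $569.85
Week 5: opening $569.85; interest $16.52 → $586.37; payment $101.00; balance $485.37
Week 6: opening $485.37; interest $14.07 → $499.44; payment $101.00; balance $398.44
Week 7: opening $398.44; interest $11.55 → $409.99; payment $101.00; balance $308.99
Week 8: opening $308.99; interest $8.96 → $317.95; payment $101.00; balance $216.95
Week 9: opening $216.95; interest $6.29 → $223.24; payment $101.00; balance $122.24
Week 10: opening $122.24; interest $3.54 → $125.78; payment $101.00; balance $24.78
Week 11: opening $24.78; interest $0.71 → $25.49; payment $25.49; balance $0.00

$25.49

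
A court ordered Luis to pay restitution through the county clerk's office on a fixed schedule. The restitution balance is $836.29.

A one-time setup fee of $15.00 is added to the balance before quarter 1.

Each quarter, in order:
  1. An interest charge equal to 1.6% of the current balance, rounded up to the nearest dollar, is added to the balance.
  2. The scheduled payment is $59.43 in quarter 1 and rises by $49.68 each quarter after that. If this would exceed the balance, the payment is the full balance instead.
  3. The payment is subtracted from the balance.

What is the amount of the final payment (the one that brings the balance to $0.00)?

$114.34

Quarter 1: $851.29 +$14.00 interest = $865.29; pay $59.43 → $805.86
Quarter 2: $805.86 +$13.00 interest = $818.86; pay $109.11 → $709.75
Quarter 3: $709.75 +$12.00 interest = $721.75; pay $158.79 → $562.96
Quarter 4: $562.96 +$10.00 interest = $572.96; pay $208.47 → $364.49
Quarter 5: $364.49 +$6.00 interest = $370.49; pay $258.15 → $112.34
Quarter 6: $112.34 +$2.00 interest = $114.34; pay $114.34 → $0.00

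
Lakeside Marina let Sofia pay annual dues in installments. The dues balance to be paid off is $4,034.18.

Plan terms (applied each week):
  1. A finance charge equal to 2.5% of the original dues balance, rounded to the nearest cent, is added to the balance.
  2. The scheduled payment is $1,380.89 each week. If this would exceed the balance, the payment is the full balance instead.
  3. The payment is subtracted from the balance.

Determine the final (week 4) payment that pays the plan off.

$294.91

Week 1: opening $4,034.18; interest $100.85 → $4,135.03; payment $1,380.89; balance $2,754.14
Week 2: opening $2,754.14; interest $100.85 → $2,854.99; payment $1,380.89; balance $1,474.10
Week 3: opening $1,474.10; interest $100.85 → $1,574.95; payment $1,380.89; balance $194.06
Week 4: opening $194.06; interest $100.85 → $294.91; payment $294.91; balance $0.00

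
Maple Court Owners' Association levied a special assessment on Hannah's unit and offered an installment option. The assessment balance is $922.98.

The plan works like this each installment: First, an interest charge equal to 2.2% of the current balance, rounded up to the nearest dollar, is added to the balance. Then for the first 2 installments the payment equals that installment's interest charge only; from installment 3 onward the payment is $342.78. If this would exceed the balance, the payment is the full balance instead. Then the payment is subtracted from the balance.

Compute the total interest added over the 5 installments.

Installment 1: opening $922.98; interest $21.00 → $943.98; payment $21.00; balance $922.98
Installment 2: opening $922.98; interest $21.00 → $943.98; payment $21.00; balance $922.98
Installment 3: opening $922.98; interest $21.00 → $943.98; payment $342.78; balance $601.20
Installment 4: opening $601.20; interest $14.00 → $615.20; payment $342.78; balance $272.42
Installment 5: opening $272.42; interest $6.00 → $278.42; payment $278.42; balance $0.00
Total interest: $21.00 + $21.00 + $21.00 + $14.00 + $6.00 = $83.00

$83.00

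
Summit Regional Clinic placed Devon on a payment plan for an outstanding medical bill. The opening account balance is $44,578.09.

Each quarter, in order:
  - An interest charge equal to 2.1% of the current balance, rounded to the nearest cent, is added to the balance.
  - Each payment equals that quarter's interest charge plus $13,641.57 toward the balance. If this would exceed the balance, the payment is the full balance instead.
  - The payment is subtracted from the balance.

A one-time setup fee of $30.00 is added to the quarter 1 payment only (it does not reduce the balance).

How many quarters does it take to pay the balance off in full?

4

Quarter 1: $44,578.09 +$936.14 interest = $45,514.23; pay $14,577.71 (+ $30.00 fee) → $30,936.52
Quarter 2: $30,936.52 +$649.67 interest = $31,586.19; pay $14,291.24 → $17,294.95
Quarter 3: $17,294.95 +$363.19 interest = $17,658.14; pay $14,004.76 → $3,653.38
Quarter 4: $3,653.38 +$76.72 interest = $3,730.10; pay $3,730.10 → $0.00
Balance reaches $0.00 in quarter 4.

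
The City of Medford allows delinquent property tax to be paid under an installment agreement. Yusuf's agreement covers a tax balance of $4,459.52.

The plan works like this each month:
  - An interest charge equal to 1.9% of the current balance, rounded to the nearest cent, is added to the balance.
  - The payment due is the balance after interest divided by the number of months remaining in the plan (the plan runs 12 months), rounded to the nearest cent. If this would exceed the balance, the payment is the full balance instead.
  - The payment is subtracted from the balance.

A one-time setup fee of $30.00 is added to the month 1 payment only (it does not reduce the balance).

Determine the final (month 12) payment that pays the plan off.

# | Opening | Interest | Payment | Fee | End bal
1 | $4,459.52 | $84.73 | $378.69 | $30.00 | $4,165.56
2 | $4,165.56 | $79.15 | $385.88 | — | $3,858.83
3 | $3,858.83 | $73.32 | $393.22 | — | $3,538.93
4 | $3,538.93 | $67.24 | $400.69 | — | $3,205.48
5 | $3,205.48 | $60.90 | $408.30 | — | $2,858.08
6 | $2,858.08 | $54.30 | $416.05 | — | $2,496.33
7 | $2,496.33 | $47.43 | $423.96 | — | $2,119.80
8 | $2,119.80 | $40.28 | $432.02 | — | $1,728.06
9 | $1,728.06 | $32.83 | $440.22 | — | $1,320.67
10 | $1,320.67 | $25.09 | $448.59 | — | $897.17
11 | $897.17 | $17.05 | $457.11 | — | $457.11
12 | $457.11 | $8.69 | $465.80 | — | $0.00

$465.80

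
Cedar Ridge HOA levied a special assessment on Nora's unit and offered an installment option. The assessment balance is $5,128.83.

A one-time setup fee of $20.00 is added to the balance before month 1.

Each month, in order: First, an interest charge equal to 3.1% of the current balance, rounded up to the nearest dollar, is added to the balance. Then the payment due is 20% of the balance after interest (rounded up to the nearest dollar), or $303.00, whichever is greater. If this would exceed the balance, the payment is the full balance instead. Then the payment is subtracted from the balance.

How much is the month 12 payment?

Month 1: $5,148.83 +$160.00 interest = $5,308.83; pay $1,062.00 → $4,246.83
Month 2: $4,246.83 +$132.00 interest = $4,378.83; pay $876.00 → $3,502.83
Month 3: $3,502.83 +$109.00 interest = $3,611.83; pay $723.00 → $2,888.83
Month 4: $2,888.83 +$90.00 interest = $2,978.83; pay $596.00 → $2,382.83
Month 5: $2,382.83 +$74.00 interest = $2,456.83; pay $492.00 → $1,964.83
Month 6: $1,964.83 +$61.00 interest = $2,025.83; pay $406.00 → $1,619.83
Month 7: $1,619.83 +$51.00 interest = $1,670.83; pay $335.00 → $1,335.83
Month 8: $1,335.83 +$42.00 interest = $1,377.83; pay $303.00 → $1,074.83
Month 9: $1,074.83 +$34.00 interest = $1,108.83; pay $303.00 → $805.83
Month 10: $805.83 +$25.00 interest = $830.83; pay $303.00 → $527.83
Month 11: $527.83 +$17.00 interest = $544.83; pay $303.00 → $241.83
Month 12: $241.83 +$8.00 interest = $249.83; pay $249.83 → $0.00

$249.83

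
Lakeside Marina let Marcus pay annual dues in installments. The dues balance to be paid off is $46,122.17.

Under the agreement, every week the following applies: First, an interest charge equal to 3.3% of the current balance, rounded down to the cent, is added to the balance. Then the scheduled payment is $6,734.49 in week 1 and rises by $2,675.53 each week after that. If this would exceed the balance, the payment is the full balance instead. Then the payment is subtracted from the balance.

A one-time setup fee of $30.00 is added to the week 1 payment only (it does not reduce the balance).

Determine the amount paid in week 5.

$8,065.77

# | Opening | Interest | Payment | Fee | End bal
1 | $46,122.17 | $1,522.03 | $6,734.49 | $30.00 | $40,909.71
2 | $40,909.71 | $1,350.02 | $9,410.02 | — | $32,849.71
3 | $32,849.71 | $1,084.04 | $12,085.55 | — | $21,848.20
4 | $21,848.20 | $720.99 | $14,761.08 | — | $7,808.11
5 | $7,808.11 | $257.66 | $8,065.77 | — | $0.00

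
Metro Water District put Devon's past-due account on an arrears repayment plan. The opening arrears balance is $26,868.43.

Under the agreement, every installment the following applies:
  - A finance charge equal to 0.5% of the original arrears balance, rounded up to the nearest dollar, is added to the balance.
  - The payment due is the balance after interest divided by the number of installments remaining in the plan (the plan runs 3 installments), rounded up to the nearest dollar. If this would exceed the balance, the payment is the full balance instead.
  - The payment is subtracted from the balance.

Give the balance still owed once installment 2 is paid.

$9,067.43

Installment 1: $26,868.43 +$135.00 interest = $27,003.43; pay $9,002.00 → $18,001.43
Installment 2: $18,001.43 +$135.00 interest = $18,136.43; pay $9,069.00 → $9,067.43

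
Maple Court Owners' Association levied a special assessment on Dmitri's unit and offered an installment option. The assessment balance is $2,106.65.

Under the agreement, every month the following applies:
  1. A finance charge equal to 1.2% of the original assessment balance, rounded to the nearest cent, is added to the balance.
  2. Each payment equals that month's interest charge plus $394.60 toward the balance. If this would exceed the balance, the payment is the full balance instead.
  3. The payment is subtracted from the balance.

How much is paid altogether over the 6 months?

Month 1: $2,106.65 +$25.28 interest = $2,131.93; pay $419.88 → $1,712.05
Month 2: $1,712.05 +$25.28 interest = $1,737.33; pay $419.88 → $1,317.45
Month 3: $1,317.45 +$25.28 interest = $1,342.73; pay $419.88 → $922.85
Month 4: $922.85 +$25.28 interest = $948.13; pay $419.88 → $528.25
Month 5: $528.25 +$25.28 interest = $553.53; pay $419.88 → $133.65
Month 6: $133.65 +$25.28 interest = $158.93; pay $158.93 → $0.00
Total paid: $2,258.33

$2,258.33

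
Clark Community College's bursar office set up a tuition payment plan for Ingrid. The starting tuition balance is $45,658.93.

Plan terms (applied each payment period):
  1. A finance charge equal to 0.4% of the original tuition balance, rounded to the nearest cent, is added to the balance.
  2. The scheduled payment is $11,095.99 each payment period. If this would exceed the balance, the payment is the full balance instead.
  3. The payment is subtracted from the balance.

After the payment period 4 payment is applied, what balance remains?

$2,005.53

# | Opening | Interest | Payment | End bal
1 | $45,658.93 | $182.64 | $11,095.99 | $34,745.58
2 | $34,745.58 | $182.64 | $11,095.99 | $23,832.23
3 | $23,832.23 | $182.64 | $11,095.99 | $12,918.88
4 | $12,918.88 | $182.64 | $11,095.99 | $2,005.53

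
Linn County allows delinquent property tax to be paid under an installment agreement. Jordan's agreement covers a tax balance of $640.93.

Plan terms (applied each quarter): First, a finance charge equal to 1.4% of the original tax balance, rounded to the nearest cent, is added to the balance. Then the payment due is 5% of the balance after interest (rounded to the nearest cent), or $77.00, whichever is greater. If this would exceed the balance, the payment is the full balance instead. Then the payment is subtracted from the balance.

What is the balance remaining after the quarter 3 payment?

Quarter 1: opening $640.93; interest $8.97 → $649.90; payment $77.00; balance $572.90
Quarter 2: opening $572.90; interest $8.97 → $581.87; payment $77.00; balance $504.87
Quarter 3: opening $504.87; interest $8.97 → $513.84; payment $77.00; balance $436.84

$436.84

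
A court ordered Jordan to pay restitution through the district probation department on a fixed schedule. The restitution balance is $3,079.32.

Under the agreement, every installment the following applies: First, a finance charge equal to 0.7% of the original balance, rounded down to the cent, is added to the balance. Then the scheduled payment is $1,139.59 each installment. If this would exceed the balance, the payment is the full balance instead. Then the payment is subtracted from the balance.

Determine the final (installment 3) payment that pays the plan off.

Installment 1: $3,079.32 +$21.55 interest = $3,100.87; pay $1,139.59 → $1,961.28
Installment 2: $1,961.28 +$21.55 interest = $1,982.83; pay $1,139.59 → $843.24
Installment 3: $843.24 +$21.55 interest = $864.79; pay $864.79 → $0.00

$864.79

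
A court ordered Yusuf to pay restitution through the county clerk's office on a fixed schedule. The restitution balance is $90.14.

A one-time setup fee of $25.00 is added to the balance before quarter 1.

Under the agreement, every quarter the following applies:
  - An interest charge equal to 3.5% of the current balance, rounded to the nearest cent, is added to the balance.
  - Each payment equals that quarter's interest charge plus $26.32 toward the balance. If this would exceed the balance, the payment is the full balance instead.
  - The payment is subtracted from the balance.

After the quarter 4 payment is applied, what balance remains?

Quarter 1: $115.14 +$4.03 interest = $119.17; pay $30.35 → $88.82
Quarter 2: $88.82 +$3.11 interest = $91.93; pay $29.43 → $62.50
Quarter 3: $62.50 +$2.19 interest = $64.69; pay $28.51 → $36.18
Quarter 4: $36.18 +$1.27 interest = $37.45; pay $27.59 → $9.86

$9.86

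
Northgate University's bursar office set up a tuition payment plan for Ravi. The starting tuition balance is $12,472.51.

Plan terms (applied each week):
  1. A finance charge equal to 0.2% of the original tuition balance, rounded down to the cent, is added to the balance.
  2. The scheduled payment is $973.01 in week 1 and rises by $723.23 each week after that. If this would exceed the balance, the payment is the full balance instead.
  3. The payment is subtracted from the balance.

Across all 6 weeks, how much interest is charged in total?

# | Opening | Interest | Payment | End bal
1 | $12,472.51 | $24.94 | $973.01 | $11,524.44
2 | $11,524.44 | $24.94 | $1,696.24 | $9,853.14
3 | $9,853.14 | $24.94 | $2,419.47 | $7,458.61
4 | $7,458.61 | $24.94 | $3,142.70 | $4,340.85
5 | $4,340.85 | $24.94 | $3,865.93 | $499.86
6 | $499.86 | $24.94 | $524.80 | $0.00
Total interest: $24.94 + $24.94 + $24.94 + $24.94 + $24.94 + $24.94 = $149.64

$149.64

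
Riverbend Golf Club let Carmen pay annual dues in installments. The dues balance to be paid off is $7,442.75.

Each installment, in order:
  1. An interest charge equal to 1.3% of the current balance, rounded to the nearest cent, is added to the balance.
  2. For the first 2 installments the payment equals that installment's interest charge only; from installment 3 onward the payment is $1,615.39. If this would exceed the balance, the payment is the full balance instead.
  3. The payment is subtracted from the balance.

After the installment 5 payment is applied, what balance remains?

$2,827.36

Installment 1: $7,442.75 +$96.76 interest = $7,539.51; pay $96.76 → $7,442.75
Installment 2: $7,442.75 +$96.76 interest = $7,539.51; pay $96.76 → $7,442.75
Installment 3: $7,442.75 +$96.76 interest = $7,539.51; pay $1,615.39 → $5,924.12
Installment 4: $5,924.12 +$77.01 interest = $6,001.13; pay $1,615.39 → $4,385.74
Installment 5: $4,385.74 +$57.01 interest = $4,442.75; pay $1,615.39 → $2,827.36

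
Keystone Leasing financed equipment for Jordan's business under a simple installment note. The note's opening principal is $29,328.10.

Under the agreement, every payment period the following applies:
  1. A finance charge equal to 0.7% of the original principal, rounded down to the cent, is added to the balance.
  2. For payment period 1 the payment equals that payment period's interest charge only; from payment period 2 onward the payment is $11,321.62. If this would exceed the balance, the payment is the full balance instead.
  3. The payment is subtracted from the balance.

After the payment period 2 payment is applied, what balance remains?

# | Opening | Interest | Payment | End bal
1 | $29,328.10 | $205.29 | $205.29 | $29,328.10
2 | $29,328.10 | $205.29 | $11,321.62 | $18,211.77

$18,211.77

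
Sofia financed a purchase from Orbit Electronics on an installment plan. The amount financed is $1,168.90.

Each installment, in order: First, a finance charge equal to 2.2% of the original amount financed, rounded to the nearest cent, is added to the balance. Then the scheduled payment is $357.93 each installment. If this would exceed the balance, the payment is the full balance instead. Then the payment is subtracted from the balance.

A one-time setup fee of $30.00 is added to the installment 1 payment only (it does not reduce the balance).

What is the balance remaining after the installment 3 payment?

$172.27

Installment 1: opening $1,168.90; interest $25.72 → $1,194.62; payment $357.93 (+ $30.00 fee); balance $836.69
Installment 2: opening $836.69; interest $25.72 → $862.41; payment $357.93; balance $504.48
Installment 3: opening $504.48; interest $25.72 → $530.20; payment $357.93; balance $172.27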